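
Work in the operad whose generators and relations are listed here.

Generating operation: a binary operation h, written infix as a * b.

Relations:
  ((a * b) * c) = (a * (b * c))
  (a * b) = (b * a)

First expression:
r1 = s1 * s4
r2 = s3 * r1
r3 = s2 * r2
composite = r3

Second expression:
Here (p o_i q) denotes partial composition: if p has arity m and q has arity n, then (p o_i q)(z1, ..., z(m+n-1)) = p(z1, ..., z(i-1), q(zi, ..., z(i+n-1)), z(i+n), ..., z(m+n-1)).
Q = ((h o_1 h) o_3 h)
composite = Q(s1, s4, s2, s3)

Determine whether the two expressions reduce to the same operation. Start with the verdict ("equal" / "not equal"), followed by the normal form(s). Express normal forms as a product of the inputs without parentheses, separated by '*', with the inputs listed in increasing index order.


equal; both compose to s1 * s2 * s3 * s4


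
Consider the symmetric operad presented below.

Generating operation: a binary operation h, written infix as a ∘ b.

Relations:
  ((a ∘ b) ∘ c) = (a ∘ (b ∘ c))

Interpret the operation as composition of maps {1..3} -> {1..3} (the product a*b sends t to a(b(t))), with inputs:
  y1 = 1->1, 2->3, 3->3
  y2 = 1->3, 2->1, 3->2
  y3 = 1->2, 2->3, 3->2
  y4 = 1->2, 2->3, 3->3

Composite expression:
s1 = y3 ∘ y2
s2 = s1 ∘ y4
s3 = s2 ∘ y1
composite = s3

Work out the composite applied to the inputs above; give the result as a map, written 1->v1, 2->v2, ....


1->2, 2->3, 3->3

(y3 ∘ y2) = 1->2, 2->2, 3->3
((y3 ∘ y2) ∘ y4) = 1->2, 2->3, 3->3
(((y3 ∘ y2) ∘ y4) ∘ y1) = 1->2, 2->3, 3->3


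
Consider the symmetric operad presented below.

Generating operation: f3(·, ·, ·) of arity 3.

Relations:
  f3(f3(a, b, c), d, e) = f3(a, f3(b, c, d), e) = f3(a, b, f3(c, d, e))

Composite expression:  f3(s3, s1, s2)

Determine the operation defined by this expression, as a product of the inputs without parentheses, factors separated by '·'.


s3 · s1 · s2

Under associativity of f3, the answer is the s's in reading order.
f3(s3, s1, s2) flattens to s3 · s1 · s2


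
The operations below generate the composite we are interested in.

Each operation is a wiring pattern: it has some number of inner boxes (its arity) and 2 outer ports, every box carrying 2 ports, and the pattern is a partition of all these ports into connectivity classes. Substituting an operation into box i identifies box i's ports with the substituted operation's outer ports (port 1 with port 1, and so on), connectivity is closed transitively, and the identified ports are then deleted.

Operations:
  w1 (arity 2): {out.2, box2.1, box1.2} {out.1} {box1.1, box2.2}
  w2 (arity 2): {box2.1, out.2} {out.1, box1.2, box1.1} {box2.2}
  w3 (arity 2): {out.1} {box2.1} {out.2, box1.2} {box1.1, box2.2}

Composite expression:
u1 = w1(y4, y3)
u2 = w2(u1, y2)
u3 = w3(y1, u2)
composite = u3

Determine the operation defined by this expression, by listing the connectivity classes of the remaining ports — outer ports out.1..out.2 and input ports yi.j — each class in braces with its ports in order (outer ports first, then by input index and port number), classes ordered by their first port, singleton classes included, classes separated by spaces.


{out.1} {out.2, y1.2} {y1.1, y2.1} {y2.2} {y3.1, y4.2} {y3.2, y4.1}


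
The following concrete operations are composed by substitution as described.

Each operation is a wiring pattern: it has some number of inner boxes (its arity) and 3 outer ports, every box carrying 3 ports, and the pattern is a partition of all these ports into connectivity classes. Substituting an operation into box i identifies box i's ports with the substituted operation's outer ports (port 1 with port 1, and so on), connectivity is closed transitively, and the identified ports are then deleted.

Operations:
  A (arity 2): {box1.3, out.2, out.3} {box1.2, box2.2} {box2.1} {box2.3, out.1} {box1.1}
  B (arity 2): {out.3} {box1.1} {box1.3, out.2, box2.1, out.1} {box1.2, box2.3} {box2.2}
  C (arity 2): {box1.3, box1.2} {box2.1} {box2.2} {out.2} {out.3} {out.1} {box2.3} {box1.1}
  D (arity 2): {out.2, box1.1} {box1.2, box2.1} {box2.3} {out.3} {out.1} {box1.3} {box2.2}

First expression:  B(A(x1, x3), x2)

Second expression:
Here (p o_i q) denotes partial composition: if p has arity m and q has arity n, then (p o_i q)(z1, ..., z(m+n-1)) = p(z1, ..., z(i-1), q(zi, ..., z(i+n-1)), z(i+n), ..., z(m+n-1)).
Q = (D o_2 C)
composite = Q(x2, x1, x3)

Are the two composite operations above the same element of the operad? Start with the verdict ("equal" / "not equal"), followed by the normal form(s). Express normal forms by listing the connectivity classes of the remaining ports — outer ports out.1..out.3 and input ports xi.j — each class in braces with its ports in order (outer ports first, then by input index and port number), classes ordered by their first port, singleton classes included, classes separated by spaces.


The first composite normalizes to {out.1, out.2, x1.3, x2.1, x2.3} {out.3} {x1.1} {x1.2, x3.2} {x2.2} {x3.1} {x3.3}
The second composite normalizes to {out.1} {out.2, x2.1} {out.3} {x1.1} {x1.2, x1.3} {x2.2} {x2.3} {x3.1} {x3.2} {x3.3}
Different reductions; not equal.

not equal; the first gives {out.1, out.2, x1.3, x2.1, x2.3} {out.3} {x1.1} {x1.2, x3.2} {x2.2} {x3.1} {x3.3} and the second {out.1} {out.2, x2.1} {out.3} {x1.1} {x1.2, x1.3} {x2.2} {x2.3} {x3.1} {x3.2} {x3.3}


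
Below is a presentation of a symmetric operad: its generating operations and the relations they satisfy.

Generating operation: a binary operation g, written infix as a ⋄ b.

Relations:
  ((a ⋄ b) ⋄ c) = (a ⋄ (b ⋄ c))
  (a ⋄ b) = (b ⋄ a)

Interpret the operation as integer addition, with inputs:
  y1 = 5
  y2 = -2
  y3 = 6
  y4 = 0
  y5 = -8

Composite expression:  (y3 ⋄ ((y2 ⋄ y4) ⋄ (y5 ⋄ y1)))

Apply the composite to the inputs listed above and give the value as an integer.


1

(y2 ⋄ y4) = -2
(y5 ⋄ y1) = -3
((y2 ⋄ y4) ⋄ (y5 ⋄ y1)) = -5
(y3 ⋄ ((y2 ⋄ y4) ⋄ (y5 ⋄ y1))) = 1


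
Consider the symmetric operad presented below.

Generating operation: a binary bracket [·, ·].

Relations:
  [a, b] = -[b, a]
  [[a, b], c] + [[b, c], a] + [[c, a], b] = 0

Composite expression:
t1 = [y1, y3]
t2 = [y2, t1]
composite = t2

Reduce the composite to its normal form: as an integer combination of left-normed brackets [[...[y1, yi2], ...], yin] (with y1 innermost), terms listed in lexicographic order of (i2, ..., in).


Left-normed coefficients sit on the y1-initial expansion words.
Composite bracket: [y2, [y1, y3]]
Expanding via [a, b] = ab - ba: 4 signed words (2^2 = 4).
The y1-initial words carry the normal form:
  sign of y1y3y2 is -1, so it contributes -[[y1, y3], y2]

-[[y1, y3], y2]


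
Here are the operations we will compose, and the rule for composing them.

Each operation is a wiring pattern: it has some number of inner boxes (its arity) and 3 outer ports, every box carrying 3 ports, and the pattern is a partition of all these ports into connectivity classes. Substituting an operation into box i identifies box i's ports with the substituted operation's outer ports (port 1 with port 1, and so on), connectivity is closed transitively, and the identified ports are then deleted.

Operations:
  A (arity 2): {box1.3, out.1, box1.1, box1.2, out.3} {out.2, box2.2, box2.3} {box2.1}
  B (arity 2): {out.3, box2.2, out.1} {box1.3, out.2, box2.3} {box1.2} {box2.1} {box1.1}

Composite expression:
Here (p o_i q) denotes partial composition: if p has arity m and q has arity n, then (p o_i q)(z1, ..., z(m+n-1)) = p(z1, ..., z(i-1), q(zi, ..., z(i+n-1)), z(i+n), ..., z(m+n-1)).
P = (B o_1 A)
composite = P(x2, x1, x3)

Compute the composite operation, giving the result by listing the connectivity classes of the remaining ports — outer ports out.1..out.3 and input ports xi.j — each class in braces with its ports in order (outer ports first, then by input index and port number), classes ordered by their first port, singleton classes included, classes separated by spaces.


{out.1, out.3, x3.2} {out.2, x2.1, x2.2, x2.3, x3.3} {x1.1} {x1.2, x1.3} {x3.1}

Two ports join when wires chain via B-identified ports.
A over (x2, x1) gives {out.1, out.3, x2.1, x2.2, x2.3} {out.2, x1.2, x1.3} {x1.1}, out.j being that stage's outer ports
B over (x2, x1, x3) gives {out.1, out.3, x3.2} {out.2, x2.1, x2.2, x2.3, x3.3} {x1.1} {x1.2, x1.3} {x3.1}, out.j being that stage's outer ports


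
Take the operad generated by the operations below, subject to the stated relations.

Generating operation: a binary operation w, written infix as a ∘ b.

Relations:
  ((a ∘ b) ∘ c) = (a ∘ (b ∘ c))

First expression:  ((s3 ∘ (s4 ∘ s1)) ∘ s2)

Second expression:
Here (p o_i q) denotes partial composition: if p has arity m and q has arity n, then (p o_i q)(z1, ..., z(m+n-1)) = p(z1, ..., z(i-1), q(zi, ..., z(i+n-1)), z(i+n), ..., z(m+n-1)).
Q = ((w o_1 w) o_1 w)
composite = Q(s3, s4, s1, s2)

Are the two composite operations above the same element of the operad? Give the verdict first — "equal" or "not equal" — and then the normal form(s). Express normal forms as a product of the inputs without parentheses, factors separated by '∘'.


equal; both compose to s3 ∘ s4 ∘ s1 ∘ s2

The first expression, normalized: s3 ∘ s4 ∘ s1 ∘ s2
The second expression, normalized: s3 ∘ s4 ∘ s1 ∘ s2
The forms coincide; equal.


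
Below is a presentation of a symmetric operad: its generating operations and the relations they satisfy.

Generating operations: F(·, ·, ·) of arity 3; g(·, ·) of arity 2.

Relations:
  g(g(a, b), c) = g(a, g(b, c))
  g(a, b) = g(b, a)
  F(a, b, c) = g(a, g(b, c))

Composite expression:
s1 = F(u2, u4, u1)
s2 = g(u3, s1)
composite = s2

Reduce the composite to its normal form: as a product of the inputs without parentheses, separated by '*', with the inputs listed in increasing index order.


Both nesting and order wash out for g; what remains is which u's occur.
F(u2, u4, u1) reduces to u2 * u4 * u1
g(u3, F(u2, u4, u1)) reduces to u3 * u2 * u4 * u1
commutativity sorts the factors: u1 * u2 * u3 * u4

u1 * u2 * u3 * u4


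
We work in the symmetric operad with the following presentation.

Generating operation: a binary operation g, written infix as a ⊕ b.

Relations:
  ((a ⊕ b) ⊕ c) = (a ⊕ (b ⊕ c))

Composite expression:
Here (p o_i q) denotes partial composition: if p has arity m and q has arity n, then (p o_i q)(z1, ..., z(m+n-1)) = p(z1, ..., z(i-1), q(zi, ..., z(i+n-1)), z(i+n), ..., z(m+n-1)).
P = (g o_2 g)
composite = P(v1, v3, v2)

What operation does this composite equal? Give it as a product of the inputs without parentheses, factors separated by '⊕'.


v1 ⊕ v3 ⊕ v2

Associativity of g dissolves the nesting; only the v-input order survives.
(v3 ⊕ v2) linearizes to v3 ⊕ v2
(v1 ⊕ (v3 ⊕ v2)) linearizes to v1 ⊕ v3 ⊕ v2


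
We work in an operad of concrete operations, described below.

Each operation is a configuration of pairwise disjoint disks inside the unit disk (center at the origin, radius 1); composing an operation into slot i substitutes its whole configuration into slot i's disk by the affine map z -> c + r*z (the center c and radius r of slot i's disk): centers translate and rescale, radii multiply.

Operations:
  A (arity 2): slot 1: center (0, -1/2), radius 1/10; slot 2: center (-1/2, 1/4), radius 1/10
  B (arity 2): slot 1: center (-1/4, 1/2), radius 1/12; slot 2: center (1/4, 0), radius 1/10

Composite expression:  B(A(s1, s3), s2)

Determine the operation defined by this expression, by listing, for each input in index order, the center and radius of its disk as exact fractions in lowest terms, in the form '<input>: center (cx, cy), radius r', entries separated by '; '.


s1: center (-1/4, 11/24), radius 1/120; s2: center (1/4, 0), radius 1/10; s3: center (-7/24, 25/48), radius 1/120


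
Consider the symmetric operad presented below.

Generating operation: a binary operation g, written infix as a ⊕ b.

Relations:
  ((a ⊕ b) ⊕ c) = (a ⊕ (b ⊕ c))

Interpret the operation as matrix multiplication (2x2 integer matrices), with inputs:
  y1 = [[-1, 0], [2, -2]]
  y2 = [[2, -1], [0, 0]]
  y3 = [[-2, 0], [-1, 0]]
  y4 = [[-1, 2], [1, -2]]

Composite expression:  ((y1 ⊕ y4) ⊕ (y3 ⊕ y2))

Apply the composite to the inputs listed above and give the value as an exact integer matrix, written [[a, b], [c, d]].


[[0, 0], [0, 0]]

(y1 ⊕ y4) = [[1, -2], [-4, 8]]
(y3 ⊕ y2) = [[-4, 2], [-2, 1]]
((y1 ⊕ y4) ⊕ (y3 ⊕ y2)) = [[0, 0], [0, 0]]


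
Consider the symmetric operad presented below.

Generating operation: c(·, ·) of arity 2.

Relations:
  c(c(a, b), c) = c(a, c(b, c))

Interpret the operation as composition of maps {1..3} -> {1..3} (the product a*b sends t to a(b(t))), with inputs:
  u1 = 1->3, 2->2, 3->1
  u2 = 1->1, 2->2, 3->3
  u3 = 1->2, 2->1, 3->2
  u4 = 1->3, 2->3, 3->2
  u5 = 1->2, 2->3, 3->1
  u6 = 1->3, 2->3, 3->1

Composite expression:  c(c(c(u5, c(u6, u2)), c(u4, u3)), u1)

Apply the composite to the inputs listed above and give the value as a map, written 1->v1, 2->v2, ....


c(u6, u2) = 1->3, 2->3, 3->1
c(u5, c(u6, u2)) = 1->1, 2->1, 3->2
c(u4, u3) = 1->3, 2->3, 3->3
c(c(u5, c(u6, u2)), c(u4, u3)) = 1->2, 2->2, 3->2
c(c(c(u5, c(u6, u2)), c(u4, u3)), u1) = 1->2, 2->2, 3->2

1->2, 2->2, 3->2


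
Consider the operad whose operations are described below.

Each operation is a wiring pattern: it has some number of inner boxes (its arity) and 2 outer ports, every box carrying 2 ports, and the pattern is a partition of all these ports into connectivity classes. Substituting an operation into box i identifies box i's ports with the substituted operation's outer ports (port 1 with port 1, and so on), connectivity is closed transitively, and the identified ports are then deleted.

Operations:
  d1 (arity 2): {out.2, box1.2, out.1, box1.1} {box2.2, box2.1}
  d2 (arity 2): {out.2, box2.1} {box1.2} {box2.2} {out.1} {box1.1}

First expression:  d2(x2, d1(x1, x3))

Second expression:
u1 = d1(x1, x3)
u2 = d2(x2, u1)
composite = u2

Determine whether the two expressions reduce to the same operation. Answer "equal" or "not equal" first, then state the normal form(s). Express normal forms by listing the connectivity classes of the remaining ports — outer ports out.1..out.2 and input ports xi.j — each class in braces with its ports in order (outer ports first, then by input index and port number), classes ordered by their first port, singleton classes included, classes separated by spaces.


equal: each reduces to {out.1} {out.2, x1.1, x1.2} {x2.1} {x2.2} {x3.1, x3.2}

In normal form, the first expression is {out.1} {out.2, x1.1, x1.2} {x2.1} {x2.2} {x3.1, x3.2}
In normal form, the second expression is {out.1} {out.2, x1.1, x1.2} {x2.1} {x2.2} {x3.1, x3.2}
The normal forms match — equal.


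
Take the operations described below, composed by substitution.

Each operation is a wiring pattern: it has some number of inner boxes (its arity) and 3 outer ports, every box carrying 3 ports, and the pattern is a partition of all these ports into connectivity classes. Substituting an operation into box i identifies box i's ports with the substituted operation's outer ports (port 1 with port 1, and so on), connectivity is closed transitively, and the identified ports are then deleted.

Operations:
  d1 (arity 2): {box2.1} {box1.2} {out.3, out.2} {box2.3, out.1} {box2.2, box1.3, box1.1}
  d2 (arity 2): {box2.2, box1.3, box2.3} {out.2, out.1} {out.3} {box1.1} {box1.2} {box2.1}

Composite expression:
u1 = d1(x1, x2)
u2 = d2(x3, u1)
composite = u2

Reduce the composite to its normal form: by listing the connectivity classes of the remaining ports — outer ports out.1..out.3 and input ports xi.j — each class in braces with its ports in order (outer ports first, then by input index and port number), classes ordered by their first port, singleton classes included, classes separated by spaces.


Connectivity passes through glued d2-boundaries; trace each wire chain.
composing d1 on (x1, x2), with out.j its own outer ports: {out.1, x2.3} {out.2, out.3} {x1.1, x1.3, x2.2} {x1.2} {x2.1}
composing d2 on (x3, x1, x2), with out.j its own outer ports: {out.1, out.2} {out.3} {x1.1, x1.3, x2.2} {x1.2} {x2.1} {x2.3} {x3.1} {x3.2} {x3.3}

{out.1, out.2} {out.3} {x1.1, x1.3, x2.2} {x1.2} {x2.1} {x2.3} {x3.1} {x3.2} {x3.3}


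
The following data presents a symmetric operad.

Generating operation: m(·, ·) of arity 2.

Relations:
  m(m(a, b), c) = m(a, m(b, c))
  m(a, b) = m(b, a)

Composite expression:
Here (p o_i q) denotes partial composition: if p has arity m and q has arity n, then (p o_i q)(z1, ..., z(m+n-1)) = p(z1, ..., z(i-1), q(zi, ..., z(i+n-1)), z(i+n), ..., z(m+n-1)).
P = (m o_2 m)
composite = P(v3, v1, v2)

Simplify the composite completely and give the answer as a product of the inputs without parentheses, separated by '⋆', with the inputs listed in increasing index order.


v1 ⋆ v2 ⋆ v3

With m associative and commutative, the v-input set is all that matters.
m(v1, v2) unparenthesizes to v1 ⋆ v2
m(v3, m(v1, v2)) unparenthesizes to v3 ⋆ v1 ⋆ v2
putting the inputs in ascending order: v1 ⋆ v2 ⋆ v3


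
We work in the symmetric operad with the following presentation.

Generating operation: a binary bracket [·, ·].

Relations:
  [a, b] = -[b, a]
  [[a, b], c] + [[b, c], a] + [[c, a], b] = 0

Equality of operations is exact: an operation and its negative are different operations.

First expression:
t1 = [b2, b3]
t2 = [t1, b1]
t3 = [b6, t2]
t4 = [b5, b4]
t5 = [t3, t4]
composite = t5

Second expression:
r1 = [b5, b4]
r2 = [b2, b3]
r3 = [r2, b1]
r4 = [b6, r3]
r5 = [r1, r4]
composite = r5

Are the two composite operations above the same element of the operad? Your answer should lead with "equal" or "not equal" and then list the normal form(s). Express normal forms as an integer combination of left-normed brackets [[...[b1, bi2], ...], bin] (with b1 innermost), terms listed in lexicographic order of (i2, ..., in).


not equal — first -[[[[[b1, b2], b3], b6], b4], b5] + [[[[[b1, b2], b3], b6], b5], b4] + [[[[[b1, b3], b2], b6], b4], b5] - [[[[[b1, b3], b2], b6], b5], b4], second [[[[[b1, b2], b3], b6], b4], b5] - [[[[[b1, b2], b3], b6], b5], b4] - [[[[[b1, b3], b2], b6], b4], b5] + [[[[[b1, b3], b2], b6], b5], b4]

In normal form, the first expression is -[[[[[b1, b2], b3], b6], b4], b5] + [[[[[b1, b2], b3], b6], b5], b4] + [[[[[b1, b3], b2], b6], b4], b5] - [[[[[b1, b3], b2], b6], b5], b4]
In normal form, the second expression is [[[[[b1, b2], b3], b6], b4], b5] - [[[[[b1, b2], b3], b6], b5], b4] - [[[[[b1, b3], b2], b6], b4], b5] + [[[[[b1, b3], b2], b6], b5], b4]
The normal forms differ: not equal.


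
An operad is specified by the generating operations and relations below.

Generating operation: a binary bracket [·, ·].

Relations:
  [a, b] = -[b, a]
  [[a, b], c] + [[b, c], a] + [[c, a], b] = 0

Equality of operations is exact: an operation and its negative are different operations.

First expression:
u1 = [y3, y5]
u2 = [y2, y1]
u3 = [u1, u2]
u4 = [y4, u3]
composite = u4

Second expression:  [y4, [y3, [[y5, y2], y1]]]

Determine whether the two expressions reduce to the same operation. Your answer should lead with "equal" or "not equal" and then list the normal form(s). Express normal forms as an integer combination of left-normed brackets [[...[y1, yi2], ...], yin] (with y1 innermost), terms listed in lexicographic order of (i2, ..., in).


not equal: they reduce to -[[[[y1, y2], y3], y5], y4] + [[[[y1, y2], y5], y3], y4] and [[[[y1, y2], y5], y3], y4] - [[[[y1, y5], y2], y3], y4]

Normal form of the first expression: -[[[[y1, y2], y3], y5], y4] + [[[[y1, y2], y5], y3], y4]
Normal form of the second expression: [[[[y1, y2], y5], y3], y4] - [[[[y1, y5], y2], y3], y4]
Distinct normal forms: not equal.


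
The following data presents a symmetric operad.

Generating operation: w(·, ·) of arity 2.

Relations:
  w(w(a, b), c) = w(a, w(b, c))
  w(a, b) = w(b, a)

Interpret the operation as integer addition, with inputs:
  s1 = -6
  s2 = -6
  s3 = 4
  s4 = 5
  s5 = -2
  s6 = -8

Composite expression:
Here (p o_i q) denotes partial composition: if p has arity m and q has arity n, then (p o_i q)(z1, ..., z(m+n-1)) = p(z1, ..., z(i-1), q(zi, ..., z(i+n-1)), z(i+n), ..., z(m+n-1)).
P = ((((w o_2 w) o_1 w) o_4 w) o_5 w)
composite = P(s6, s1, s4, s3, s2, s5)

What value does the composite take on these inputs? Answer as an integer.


-13


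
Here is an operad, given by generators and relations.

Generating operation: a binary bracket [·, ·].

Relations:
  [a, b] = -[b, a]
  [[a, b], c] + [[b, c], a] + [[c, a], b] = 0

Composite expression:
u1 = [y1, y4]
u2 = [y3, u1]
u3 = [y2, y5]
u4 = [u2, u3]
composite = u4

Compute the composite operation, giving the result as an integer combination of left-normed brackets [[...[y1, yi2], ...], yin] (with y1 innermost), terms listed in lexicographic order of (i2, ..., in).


-[[[[y1, y4], y3], y2], y5] + [[[[y1, y4], y3], y5], y2]


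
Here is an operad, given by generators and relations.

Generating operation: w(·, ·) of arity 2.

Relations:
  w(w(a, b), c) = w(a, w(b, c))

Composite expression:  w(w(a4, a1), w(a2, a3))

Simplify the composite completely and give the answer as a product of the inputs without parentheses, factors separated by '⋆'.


a4 ⋆ a1 ⋆ a2 ⋆ a3

The w-tree's shape is irrelevant; the a-reading-order decides.
w(a4, a1) flattens to a4 ⋆ a1
w(a2, a3) flattens to a2 ⋆ a3
w(w(a4, a1), w(a2, a3)) flattens to a4 ⋆ a1 ⋆ a2 ⋆ a3


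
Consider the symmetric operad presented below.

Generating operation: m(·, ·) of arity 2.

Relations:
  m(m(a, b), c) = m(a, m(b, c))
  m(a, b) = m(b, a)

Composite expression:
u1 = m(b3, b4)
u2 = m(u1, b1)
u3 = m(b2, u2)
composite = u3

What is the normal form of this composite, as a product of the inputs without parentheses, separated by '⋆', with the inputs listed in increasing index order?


Both nesting and order wash out for m; what remains is which b's occur.
m(b3, b4) reduces to b3 ⋆ b4
m(m(b3, b4), b1) reduces to b3 ⋆ b4 ⋆ b1
m(b2, m(m(b3, b4), b1)) reduces to b2 ⋆ b3 ⋆ b4 ⋆ b1
putting the inputs in ascending order: b1 ⋆ b2 ⋆ b3 ⋆ b4

b1 ⋆ b2 ⋆ b3 ⋆ b4


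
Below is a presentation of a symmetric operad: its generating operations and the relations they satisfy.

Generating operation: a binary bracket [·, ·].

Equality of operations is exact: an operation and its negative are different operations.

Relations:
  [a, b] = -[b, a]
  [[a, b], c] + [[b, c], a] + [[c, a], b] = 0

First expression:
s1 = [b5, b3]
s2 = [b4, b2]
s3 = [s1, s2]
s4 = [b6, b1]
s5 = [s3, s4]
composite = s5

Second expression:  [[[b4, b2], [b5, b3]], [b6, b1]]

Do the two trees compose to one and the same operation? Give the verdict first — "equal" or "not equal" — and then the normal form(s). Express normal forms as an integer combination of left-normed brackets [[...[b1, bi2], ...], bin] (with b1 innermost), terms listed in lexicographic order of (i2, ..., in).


The first composite normalizes to -[[[[[b1, b6], b2], b4], b3], b5] + [[[[[b1, b6], b2], b4], b5], b3] + [[[[[b1, b6], b3], b5], b2], b4] - [[[[[b1, b6], b3], b5], b4], b2] + [[[[[b1, b6], b4], b2], b3], b5] - [[[[[b1, b6], b4], b2], b5], b3] - [[[[[b1, b6], b5], b3], b2], b4] + [[[[[b1, b6], b5], b3], b4], b2]
The second composite normalizes to [[[[[b1, b6], b2], b4], b3], b5] - [[[[[b1, b6], b2], b4], b5], b3] - [[[[[b1, b6], b3], b5], b2], b4] + [[[[[b1, b6], b3], b5], b4], b2] - [[[[[b1, b6], b4], b2], b3], b5] + [[[[[b1, b6], b4], b2], b5], b3] + [[[[[b1, b6], b5], b3], b2], b4] - [[[[[b1, b6], b5], b3], b4], b2]
The normal forms differ: not equal.

not equal: they reduce to -[[[[[b1, b6], b2], b4], b3], b5] + [[[[[b1, b6], b2], b4], b5], b3] + [[[[[b1, b6], b3], b5], b2], b4] - [[[[[b1, b6], b3], b5], b4], b2] + [[[[[b1, b6], b4], b2], b3], b5] - [[[[[b1, b6], b4], b2], b5], b3] - [[[[[b1, b6], b5], b3], b2], b4] + [[[[[b1, b6], b5], b3], b4], b2] and [[[[[b1, b6], b2], b4], b3], b5] - [[[[[b1, b6], b2], b4], b5], b3] - [[[[[b1, b6], b3], b5], b2], b4] + [[[[[b1, b6], b3], b5], b4], b2] - [[[[[b1, b6], b4], b2], b3], b5] + [[[[[b1, b6], b4], b2], b5], b3] + [[[[[b1, b6], b5], b3], b2], b4] - [[[[[b1, b6], b5], b3], b4], b2]


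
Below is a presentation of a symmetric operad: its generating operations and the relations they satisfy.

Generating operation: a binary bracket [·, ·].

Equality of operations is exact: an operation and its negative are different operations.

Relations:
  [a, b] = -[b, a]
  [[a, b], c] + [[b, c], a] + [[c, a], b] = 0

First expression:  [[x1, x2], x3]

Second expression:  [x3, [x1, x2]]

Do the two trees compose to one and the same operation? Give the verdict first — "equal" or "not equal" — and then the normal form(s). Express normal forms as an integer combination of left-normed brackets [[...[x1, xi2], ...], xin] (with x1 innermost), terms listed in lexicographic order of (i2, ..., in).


Reducing the first expression gives [[x1, x2], x3]
Reducing the second expression gives -[[x1, x2], x3]
The normal forms differ: not equal.

not equal; first: [[x1, x2], x3]; second: -[[x1, x2], x3]


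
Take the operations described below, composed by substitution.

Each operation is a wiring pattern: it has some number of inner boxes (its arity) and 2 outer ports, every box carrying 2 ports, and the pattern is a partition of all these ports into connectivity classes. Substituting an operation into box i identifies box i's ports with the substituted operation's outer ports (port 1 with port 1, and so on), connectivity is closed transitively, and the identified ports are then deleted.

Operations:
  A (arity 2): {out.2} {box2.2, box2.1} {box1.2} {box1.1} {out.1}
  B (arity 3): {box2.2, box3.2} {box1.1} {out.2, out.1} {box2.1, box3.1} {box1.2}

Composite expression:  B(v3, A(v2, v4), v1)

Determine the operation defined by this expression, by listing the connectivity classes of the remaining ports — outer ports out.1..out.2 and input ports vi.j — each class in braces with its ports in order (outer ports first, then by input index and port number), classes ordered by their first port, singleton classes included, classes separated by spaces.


Reachability decides: close wires over B-identified ports.
stage A: inputs (v2, v4), connectivity {out.1} {out.2} {v2.1} {v2.2} {v4.1, v4.2}, out.j its boundary
stage B: inputs (v3, v2, v4, v1), connectivity {out.1, out.2} {v1.1} {v1.2} {v2.1} {v2.2} {v3.1} {v3.2} {v4.1, v4.2}, out.j its boundary

{out.1, out.2} {v1.1} {v1.2} {v2.1} {v2.2} {v3.1} {v3.2} {v4.1, v4.2}


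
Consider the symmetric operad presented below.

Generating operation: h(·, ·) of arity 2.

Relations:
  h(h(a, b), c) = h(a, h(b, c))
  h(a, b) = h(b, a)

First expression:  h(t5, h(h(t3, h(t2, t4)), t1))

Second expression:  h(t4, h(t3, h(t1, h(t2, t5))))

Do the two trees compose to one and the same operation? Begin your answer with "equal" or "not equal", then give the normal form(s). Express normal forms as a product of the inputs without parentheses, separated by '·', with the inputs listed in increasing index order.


equal — both sides give t1 · t2 · t3 · t4 · t5

Reducing the first expression gives t1 · t2 · t3 · t4 · t5
Reducing the second expression gives t1 · t2 · t3 · t4 · t5
Same normal form: equal.


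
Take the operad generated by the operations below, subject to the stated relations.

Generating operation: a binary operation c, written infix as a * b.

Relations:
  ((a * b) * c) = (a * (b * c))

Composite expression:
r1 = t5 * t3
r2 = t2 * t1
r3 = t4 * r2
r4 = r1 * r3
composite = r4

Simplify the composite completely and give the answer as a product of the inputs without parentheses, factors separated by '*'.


t5 * t3 * t4 * t2 * t1

Every regrouping of c is equal, so read the t-inputs in written order.
(t5 * t3) unparenthesizes to t5 * t3
(t2 * t1) unparenthesizes to t2 * t1
(t4 * (t2 * t1)) unparenthesizes to t4 * t2 * t1
((t5 * t3) * (t4 * (t2 * t1))) unparenthesizes to t5 * t3 * t4 * t2 * t1


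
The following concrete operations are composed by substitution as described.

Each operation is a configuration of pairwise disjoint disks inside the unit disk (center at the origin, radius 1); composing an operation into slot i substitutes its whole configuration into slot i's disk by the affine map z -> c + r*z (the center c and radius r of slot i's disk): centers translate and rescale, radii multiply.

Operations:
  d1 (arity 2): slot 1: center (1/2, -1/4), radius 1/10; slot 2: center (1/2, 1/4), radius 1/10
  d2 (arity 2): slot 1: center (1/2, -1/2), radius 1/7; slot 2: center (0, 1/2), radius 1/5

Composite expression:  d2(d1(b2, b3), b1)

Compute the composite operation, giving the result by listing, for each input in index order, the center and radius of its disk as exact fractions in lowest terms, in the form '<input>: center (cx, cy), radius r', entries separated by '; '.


b1: center (0, 1/2), radius 1/5; b2: center (4/7, -15/28), radius 1/70; b3: center (4/7, -13/28), radius 1/70

Below d2, radii multiply path by path; the b-disk centers shift.
for b2, the 2-step affine chain lands on center (4/7, -15/28), radius 1/70
for b3, the 2-step affine chain lands on center (4/7, -13/28), radius 1/70
for b1, the 1-step affine chain lands on center (0, 1/2), radius 1/5


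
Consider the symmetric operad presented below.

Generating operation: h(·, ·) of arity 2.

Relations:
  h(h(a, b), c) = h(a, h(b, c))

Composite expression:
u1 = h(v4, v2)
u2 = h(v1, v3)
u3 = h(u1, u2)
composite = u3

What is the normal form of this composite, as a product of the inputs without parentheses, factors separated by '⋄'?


Key point: h is associative — brackets drop, the v-order remains.
h(v4, v2) unparenthesizes to v4 ⋄ v2
h(v1, v3) unparenthesizes to v1 ⋄ v3
h(h(v4, v2), h(v1, v3)) unparenthesizes to v4 ⋄ v2 ⋄ v1 ⋄ v3

v4 ⋄ v2 ⋄ v1 ⋄ v3


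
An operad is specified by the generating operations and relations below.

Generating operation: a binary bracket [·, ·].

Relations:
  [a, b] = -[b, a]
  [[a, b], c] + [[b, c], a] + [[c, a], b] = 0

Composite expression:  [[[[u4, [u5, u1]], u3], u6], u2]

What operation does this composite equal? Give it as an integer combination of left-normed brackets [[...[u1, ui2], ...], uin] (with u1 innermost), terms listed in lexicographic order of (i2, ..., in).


In the tensor algebra, words opening u1 carry the u1-anchored form.
Composite bracket: [[[[u4, [u5, u1]], u3], u6], u2]
Under [a, b] = ab - ba we get 32 signed associative words (2^5 = 32).
Only words starting with u1 matter:
  from u1u5u4u3u6u2, sign +1: term +[[[[[u1, u5], u4], u3], u6], u2]

[[[[[u1, u5], u4], u3], u6], u2]


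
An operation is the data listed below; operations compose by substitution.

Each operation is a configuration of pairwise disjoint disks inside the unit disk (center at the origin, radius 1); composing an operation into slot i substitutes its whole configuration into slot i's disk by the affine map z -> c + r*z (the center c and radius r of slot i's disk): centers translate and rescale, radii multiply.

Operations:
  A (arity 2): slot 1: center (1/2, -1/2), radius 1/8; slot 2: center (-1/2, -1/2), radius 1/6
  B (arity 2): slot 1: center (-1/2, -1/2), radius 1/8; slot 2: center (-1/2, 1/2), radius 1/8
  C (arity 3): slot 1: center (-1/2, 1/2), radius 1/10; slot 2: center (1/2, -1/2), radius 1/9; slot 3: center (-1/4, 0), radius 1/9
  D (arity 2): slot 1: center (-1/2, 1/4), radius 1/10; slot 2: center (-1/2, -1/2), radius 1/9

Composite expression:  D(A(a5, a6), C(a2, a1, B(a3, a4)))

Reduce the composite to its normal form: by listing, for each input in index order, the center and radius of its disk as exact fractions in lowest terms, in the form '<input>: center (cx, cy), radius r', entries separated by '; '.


a1: center (-4/9, -5/9), radius 1/81; a2: center (-5/9, -4/9), radius 1/90; a3: center (-173/324, -41/81), radius 1/648; a4: center (-173/324, -40/81), radius 1/648; a5: center (-9/20, 1/5), radius 1/80; a6: center (-11/20, 1/5), radius 1/60

Affine substitution under D: radii multiply and a-centers shift.
tracing a5 down its 2-map path: center (-9/20, 1/5), radius 1/80
tracing a6 down its 2-map path: center (-11/20, 1/5), radius 1/60
tracing a2 down its 2-map path: center (-5/9, -4/9), radius 1/90
tracing a1 down its 2-map path: center (-4/9, -5/9), radius 1/81
tracing a3 down its 3-map path: center (-173/324, -41/81), radius 1/648
tracing a4 down its 3-map path: center (-173/324, -40/81), radius 1/648


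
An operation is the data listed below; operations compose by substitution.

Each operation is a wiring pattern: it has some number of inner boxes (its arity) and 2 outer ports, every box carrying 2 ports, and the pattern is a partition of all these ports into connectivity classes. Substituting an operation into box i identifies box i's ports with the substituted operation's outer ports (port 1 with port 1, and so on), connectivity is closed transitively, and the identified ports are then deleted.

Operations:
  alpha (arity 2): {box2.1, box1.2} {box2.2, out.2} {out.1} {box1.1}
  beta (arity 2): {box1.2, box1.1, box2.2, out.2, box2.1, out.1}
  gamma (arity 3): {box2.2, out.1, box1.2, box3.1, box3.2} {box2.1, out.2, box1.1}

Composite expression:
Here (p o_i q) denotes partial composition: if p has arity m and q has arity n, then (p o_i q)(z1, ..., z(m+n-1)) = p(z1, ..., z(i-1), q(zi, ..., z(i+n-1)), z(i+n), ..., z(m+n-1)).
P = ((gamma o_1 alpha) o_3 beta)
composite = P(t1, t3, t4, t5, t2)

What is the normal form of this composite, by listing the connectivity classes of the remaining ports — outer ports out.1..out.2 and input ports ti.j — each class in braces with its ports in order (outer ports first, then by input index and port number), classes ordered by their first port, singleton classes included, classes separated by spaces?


{out.1, out.2, t2.1, t2.2, t3.2, t4.1, t4.2, t5.1, t5.2} {t1.1} {t1.2, t3.1}

Two ports join when wires chain via gamma-identified ports.
the subtree at alpha composes to {out.1} {out.2, t3.2} {t1.1} {t1.2, t3.1} on (t1, t3); out.j = own outer ports
the subtree at beta composes to {out.1, out.2, t4.1, t4.2, t5.1, t5.2} on (t4, t5); out.j = own outer ports
the subtree at gamma composes to {out.1, out.2, t2.1, t2.2, t3.2, t4.1, t4.2, t5.1, t5.2} {t1.1} {t1.2, t3.1} on (t1, t3, t4, t5, t2); out.j = own outer ports


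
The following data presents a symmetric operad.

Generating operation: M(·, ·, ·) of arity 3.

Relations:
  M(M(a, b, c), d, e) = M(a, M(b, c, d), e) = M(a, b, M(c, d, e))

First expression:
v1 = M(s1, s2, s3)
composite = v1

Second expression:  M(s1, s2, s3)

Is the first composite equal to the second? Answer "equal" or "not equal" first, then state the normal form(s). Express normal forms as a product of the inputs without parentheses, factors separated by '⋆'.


equal: each reduces to s1 ⋆ s2 ⋆ s3

The first composite normalizes to s1 ⋆ s2 ⋆ s3
The second composite normalizes to s1 ⋆ s2 ⋆ s3
The normal forms match — equal.


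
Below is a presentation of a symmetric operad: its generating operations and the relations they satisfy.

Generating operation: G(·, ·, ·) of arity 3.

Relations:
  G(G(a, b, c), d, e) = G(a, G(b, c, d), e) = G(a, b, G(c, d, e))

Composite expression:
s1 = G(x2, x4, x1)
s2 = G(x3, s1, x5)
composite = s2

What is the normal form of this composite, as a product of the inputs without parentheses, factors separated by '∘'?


Every regrouping of G is equal, so read the x-inputs in written order.
G(x2, x4, x1) spells out as x2 ∘ x4 ∘ x1
G(x3, G(x2, x4, x1), x5) spells out as x3 ∘ x2 ∘ x4 ∘ x1 ∘ x5

x3 ∘ x2 ∘ x4 ∘ x1 ∘ x5


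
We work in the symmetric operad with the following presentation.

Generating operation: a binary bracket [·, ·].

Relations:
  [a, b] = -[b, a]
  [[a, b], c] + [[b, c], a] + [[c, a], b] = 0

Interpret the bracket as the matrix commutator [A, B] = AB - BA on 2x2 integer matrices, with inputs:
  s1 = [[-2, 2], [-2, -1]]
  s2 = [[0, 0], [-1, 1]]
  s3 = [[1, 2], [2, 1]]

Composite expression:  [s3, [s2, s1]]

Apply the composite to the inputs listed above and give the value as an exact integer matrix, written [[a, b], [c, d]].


[s2, s1] = [[2, -2], [-1, -2]]
[s3, [s2, s1]] = [[2, -8], [8, -2]]

[[2, -8], [8, -2]]


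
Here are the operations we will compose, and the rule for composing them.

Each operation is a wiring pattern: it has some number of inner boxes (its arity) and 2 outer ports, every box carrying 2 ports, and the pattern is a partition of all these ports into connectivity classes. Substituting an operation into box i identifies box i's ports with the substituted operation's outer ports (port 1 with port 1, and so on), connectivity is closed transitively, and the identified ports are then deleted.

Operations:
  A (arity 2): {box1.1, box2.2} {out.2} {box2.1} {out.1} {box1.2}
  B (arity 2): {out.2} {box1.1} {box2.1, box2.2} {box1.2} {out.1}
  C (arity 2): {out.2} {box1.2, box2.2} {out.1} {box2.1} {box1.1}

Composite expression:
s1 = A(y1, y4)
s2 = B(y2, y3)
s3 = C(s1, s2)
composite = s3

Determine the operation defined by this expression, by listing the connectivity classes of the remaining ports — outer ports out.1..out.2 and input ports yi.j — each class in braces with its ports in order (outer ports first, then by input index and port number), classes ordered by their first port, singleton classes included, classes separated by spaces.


After gluing at C, chains via deleted ports link the y-ports.
through A, on inputs (y1, y4): {out.1} {out.2} {y1.1, y4.2} {y1.2} {y4.1} (out.j = stage outer ports)
through B, on inputs (y2, y3): {out.1} {out.2} {y2.1} {y2.2} {y3.1, y3.2} (out.j = stage outer ports)
through C, on inputs (y1, y4, y2, y3): {out.1} {out.2} {y1.1, y4.2} {y1.2} {y2.1} {y2.2} {y3.1, y3.2} {y4.1} (out.j = stage outer ports)

{out.1} {out.2} {y1.1, y4.2} {y1.2} {y2.1} {y2.2} {y3.1, y3.2} {y4.1}


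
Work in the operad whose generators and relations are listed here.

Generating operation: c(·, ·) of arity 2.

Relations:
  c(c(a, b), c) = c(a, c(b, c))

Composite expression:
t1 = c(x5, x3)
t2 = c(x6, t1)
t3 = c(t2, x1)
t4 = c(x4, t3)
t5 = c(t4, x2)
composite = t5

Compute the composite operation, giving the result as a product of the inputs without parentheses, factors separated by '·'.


x4 · x6 · x5 · x3 · x1 · x2

The c-tree's shape is irrelevant; the x-reading-order decides.
c(x5, x3) linearizes to x5 · x3
c(x6, c(x5, x3)) linearizes to x6 · x5 · x3
c(c(x6, c(x5, x3)), x1) linearizes to x6 · x5 · x3 · x1
c(x4, c(c(x6, c(x5, x3)), x1)) linearizes to x4 · x6 · x5 · x3 · x1
c(c(x4, c(c(x6, c(x5, x3)), x1)), x2) linearizes to x4 · x6 · x5 · x3 · x1 · x2


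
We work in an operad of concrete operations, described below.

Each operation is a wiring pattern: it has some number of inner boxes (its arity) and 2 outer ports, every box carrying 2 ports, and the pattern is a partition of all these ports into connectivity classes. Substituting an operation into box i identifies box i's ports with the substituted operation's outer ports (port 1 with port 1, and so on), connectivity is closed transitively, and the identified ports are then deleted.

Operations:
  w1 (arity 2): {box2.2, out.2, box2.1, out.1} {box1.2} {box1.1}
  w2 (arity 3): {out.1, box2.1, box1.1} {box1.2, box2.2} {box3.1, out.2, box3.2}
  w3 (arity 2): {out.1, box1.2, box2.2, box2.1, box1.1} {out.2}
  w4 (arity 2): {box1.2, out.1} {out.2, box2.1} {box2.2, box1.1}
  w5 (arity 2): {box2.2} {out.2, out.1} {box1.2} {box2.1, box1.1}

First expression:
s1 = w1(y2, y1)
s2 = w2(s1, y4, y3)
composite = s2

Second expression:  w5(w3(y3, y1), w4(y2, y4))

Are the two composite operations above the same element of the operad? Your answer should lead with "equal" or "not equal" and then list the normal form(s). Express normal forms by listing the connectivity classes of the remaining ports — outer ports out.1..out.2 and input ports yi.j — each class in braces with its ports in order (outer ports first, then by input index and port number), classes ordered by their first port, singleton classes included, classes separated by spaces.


not equal: they reduce to {out.1, y1.1, y1.2, y4.1, y4.2} {out.2, y3.1, y3.2} {y2.1} {y2.2} and {out.1, out.2} {y1.1, y1.2, y2.2, y3.1, y3.2} {y2.1, y4.2} {y4.1}
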